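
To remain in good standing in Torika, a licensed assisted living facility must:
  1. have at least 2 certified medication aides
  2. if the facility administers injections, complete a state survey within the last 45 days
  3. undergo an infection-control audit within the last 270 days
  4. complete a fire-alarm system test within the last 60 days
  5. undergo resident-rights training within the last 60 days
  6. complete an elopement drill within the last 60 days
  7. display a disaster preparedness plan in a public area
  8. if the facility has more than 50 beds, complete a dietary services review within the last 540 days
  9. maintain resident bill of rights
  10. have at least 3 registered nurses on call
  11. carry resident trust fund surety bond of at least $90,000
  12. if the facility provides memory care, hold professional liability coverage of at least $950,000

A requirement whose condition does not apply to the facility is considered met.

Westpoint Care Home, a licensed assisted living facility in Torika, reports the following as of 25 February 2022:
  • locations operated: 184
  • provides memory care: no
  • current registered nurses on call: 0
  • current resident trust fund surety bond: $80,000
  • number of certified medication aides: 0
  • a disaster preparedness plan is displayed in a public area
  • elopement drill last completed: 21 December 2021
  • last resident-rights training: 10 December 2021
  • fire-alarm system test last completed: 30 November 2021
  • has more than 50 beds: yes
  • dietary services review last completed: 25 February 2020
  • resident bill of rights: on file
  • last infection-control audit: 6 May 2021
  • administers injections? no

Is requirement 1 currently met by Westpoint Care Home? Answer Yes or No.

No

1. certified medication aides 0 < 2 → not met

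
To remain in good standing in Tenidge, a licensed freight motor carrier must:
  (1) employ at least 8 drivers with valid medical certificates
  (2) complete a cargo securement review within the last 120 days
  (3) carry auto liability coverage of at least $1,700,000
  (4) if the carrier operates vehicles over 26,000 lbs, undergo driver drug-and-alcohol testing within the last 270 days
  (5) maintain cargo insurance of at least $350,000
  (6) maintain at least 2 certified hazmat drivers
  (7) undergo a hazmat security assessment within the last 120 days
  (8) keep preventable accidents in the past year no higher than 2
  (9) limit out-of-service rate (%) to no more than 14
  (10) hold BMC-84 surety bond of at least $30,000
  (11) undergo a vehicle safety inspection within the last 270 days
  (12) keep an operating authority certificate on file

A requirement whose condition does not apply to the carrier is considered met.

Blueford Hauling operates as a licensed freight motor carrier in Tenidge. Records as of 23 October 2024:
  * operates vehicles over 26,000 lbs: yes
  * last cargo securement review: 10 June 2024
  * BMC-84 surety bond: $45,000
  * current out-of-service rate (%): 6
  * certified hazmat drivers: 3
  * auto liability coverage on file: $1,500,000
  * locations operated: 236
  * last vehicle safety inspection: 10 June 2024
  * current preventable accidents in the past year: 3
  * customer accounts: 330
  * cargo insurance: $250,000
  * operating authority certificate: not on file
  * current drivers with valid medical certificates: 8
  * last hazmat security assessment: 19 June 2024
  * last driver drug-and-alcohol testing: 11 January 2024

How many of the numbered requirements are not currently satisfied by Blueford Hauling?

7

1. drivers with valid medical certificates 8 ≥ 8 → met
2. cargo securement review 135 days ago vs limit 120 → not met
3. auto liability coverage $1,500,000 < $1,700,000 → not met
4. condition 'operates vehicles over 26,000 lbs' holds; driver drug-and-alcohol testing 286 days ago vs limit 270 → not met
5. cargo insurance $250,000 < $350,000 → not met
6. certified hazmat drivers 3 ≥ 2 → met
7. hazmat security assessment 126 days ago vs limit 120 → not met
8. preventable accidents in the past year 3 > 2 → not met
9. out-of-service rate (%) 6 ≤ 14 → met
10. BMC-84 surety bond $45,000 ≥ $30,000 → met
11. vehicle safety inspection 135 days ago vs limit 270 → met
12. operating authority certificate absent → not met
Not met: 7 of 12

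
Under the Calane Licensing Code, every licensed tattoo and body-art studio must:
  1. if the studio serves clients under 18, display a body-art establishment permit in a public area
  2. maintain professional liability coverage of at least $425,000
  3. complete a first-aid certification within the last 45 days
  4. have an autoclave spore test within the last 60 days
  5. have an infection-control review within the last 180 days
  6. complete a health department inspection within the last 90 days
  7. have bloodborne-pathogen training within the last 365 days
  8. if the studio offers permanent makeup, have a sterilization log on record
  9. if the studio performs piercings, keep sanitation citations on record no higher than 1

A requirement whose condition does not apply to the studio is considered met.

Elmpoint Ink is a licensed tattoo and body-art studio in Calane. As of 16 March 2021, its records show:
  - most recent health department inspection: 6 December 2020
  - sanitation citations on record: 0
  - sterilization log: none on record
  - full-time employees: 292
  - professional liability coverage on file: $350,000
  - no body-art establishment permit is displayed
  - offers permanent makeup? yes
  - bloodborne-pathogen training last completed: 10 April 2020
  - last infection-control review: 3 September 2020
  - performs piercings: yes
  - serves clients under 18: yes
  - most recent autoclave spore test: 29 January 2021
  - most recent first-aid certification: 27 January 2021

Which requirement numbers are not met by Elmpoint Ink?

1, 2, 3, 5, 6, 8

1. condition 'serves clients under 18' holds; body-art establishment permit absent → not met
2. professional liability coverage $350,000 < $425,000 → not met
3. first-aid certification 48 days ago vs limit 45 → not met
4. autoclave spore test 46 days ago vs limit 60 → met
5. infection-control review 194 days ago vs limit 180 → not met
6. health department inspection 100 days ago vs limit 90 → not met
7. bloodborne-pathogen training 340 days ago vs limit 365 → met
8. condition 'offers permanent makeup' holds; sterilization log absent → not met
9. condition 'performs piercings' holds; sanitation citations on record 0 ≤ 1 → met
Not met: 1, 2, 3, 5, 6, 8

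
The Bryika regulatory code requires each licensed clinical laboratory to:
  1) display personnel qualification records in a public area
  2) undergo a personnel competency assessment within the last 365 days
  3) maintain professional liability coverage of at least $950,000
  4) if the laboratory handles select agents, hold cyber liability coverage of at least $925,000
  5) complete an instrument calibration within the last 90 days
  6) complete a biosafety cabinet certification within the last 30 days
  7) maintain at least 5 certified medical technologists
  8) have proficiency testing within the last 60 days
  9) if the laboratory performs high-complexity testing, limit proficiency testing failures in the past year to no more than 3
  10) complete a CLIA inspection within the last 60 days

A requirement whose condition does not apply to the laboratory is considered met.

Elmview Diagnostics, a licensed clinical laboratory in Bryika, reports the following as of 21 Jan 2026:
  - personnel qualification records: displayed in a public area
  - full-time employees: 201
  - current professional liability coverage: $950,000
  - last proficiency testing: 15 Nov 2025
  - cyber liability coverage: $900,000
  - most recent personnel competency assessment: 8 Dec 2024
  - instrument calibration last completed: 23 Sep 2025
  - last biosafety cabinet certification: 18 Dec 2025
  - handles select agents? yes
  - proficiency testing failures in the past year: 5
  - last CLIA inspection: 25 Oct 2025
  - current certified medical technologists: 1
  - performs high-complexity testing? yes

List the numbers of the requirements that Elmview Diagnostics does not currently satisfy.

2, 4, 5, 6, 7, 8, 9, 10

1. personnel qualification records present → met
2. personnel competency assessment 409 days ago vs limit 365 → not met
3. professional liability coverage $950,000 ≥ $950,000 → met
4. condition 'handles select agents' holds; cyber liability coverage $900,000 < $925,000 → not met
5. instrument calibration 120 days ago vs limit 90 → not met
6. biosafety cabinet certification 34 days ago vs limit 30 → not met
7. certified medical technologists 1 < 5 → not met
8. proficiency testing 67 days ago vs limit 60 → not met
9. condition 'performs high-complexity testing' holds; proficiency testing failures in the past year 5 > 3 → not met
10. CLIA inspection 88 days ago vs limit 60 → not met
Not met: 2, 4, 5, 6, 7, 8, 9, 10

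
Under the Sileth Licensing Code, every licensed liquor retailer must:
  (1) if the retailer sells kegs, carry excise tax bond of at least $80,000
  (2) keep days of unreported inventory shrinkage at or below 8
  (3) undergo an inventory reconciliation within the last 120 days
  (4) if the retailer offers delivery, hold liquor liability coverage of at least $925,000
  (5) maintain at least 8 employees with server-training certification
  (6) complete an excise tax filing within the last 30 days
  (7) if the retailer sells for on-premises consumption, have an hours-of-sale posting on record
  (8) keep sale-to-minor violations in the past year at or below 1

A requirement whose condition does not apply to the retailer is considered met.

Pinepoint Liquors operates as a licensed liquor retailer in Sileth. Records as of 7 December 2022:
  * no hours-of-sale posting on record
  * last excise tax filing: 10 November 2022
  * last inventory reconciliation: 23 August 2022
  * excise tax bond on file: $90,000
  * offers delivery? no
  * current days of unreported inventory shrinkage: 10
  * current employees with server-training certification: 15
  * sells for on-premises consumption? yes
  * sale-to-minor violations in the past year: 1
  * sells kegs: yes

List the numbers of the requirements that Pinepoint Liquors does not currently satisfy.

1. condition 'sells kegs' holds; excise tax bond $90,000 ≥ $80,000 → met
2. days of unreported inventory shrinkage 10 > 8 → not met
3. inventory reconciliation 106 days ago vs limit 120 → met
4. condition 'offers delivery' does not hold → requirement n/a → met
5. employees with server-training certification 15 ≥ 8 → met
6. excise tax filing 27 days ago vs limit 30 → met
7. condition 'sells for on-premises consumption' holds; hours-of-sale posting absent → not met
8. sale-to-minor violations in the past year 1 ≤ 1 → met
Not met: 2, 7

2, 7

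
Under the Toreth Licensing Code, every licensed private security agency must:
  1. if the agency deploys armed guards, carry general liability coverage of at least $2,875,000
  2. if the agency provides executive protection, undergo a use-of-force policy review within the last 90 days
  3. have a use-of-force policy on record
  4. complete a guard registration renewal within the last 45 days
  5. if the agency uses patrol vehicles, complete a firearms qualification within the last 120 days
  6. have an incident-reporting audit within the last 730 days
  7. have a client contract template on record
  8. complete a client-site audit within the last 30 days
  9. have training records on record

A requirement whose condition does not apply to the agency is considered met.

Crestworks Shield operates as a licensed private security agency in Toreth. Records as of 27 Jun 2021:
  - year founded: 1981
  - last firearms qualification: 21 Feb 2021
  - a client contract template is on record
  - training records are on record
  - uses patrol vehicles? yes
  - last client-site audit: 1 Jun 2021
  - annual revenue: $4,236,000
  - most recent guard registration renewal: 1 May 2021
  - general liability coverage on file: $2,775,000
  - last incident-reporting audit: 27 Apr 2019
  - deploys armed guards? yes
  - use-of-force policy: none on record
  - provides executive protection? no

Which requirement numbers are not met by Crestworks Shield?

1, 3, 4, 5, 6

1. condition 'deploys armed guards' holds; general liability coverage $2,775,000 < $2,875,000 → not met
2. condition 'provides executive protection' does not hold → requirement n/a → met
3. use-of-force policy absent → not met
4. guard registration renewal 57 days ago vs limit 45 → not met
5. condition 'uses patrol vehicles' holds; firearms qualification 126 days ago vs limit 120 → not met
6. incident-reporting audit 792 days ago vs limit 730 → not met
7. client contract template present → met
8. client-site audit 26 days ago vs limit 30 → met
9. training records present → met
Not met: 1, 3, 4, 5, 6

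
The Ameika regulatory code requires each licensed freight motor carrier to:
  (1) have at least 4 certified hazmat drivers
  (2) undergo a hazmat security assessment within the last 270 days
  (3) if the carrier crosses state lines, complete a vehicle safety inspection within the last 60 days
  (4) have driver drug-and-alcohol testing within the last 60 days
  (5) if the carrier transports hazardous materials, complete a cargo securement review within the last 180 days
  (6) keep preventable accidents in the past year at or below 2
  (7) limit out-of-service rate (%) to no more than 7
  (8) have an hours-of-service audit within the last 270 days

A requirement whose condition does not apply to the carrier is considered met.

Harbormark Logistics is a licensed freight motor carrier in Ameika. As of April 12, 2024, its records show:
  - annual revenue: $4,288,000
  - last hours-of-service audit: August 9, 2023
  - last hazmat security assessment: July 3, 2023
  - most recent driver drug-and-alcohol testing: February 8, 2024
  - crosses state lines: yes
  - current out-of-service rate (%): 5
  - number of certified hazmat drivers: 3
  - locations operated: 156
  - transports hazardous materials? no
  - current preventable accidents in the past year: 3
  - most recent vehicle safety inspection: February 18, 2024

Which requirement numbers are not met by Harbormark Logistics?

1, 2, 4, 6

1. certified hazmat drivers 3 < 4 → not met
2. hazmat security assessment 284 days ago vs limit 270 → not met
3. condition 'crosses state lines' holds; vehicle safety inspection 54 days ago vs limit 60 → met
4. driver drug-and-alcohol testing 64 days ago vs limit 60 → not met
5. condition 'transports hazardous materials' does not hold → requirement n/a → met
6. preventable accidents in the past year 3 > 2 → not met
7. out-of-service rate (%) 5 ≤ 7 → met
8. hours-of-service audit 247 days ago vs limit 270 → met
Not met: 1, 2, 4, 6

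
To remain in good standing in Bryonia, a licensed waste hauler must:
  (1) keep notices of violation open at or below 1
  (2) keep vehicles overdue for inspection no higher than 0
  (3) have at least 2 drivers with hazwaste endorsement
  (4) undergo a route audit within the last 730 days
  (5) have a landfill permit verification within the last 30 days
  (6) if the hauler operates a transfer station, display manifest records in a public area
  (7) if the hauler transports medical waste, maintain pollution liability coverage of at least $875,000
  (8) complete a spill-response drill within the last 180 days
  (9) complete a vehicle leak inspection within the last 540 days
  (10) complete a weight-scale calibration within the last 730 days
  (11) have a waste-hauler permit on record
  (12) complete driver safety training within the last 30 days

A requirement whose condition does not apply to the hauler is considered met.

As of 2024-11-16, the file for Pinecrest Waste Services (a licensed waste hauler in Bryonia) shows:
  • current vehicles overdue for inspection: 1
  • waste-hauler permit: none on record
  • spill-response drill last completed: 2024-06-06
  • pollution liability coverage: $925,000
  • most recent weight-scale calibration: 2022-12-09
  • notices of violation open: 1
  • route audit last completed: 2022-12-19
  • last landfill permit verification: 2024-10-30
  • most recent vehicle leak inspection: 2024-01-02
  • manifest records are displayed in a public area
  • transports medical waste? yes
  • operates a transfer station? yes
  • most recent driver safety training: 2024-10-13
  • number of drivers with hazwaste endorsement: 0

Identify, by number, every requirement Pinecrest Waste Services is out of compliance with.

1. notices of violation open 1 ≤ 1 → met
2. vehicles overdue for inspection 1 > 0 → not met
3. drivers with hazwaste endorsement 0 < 2 → not met
4. route audit 698 days ago vs limit 730 → met
5. landfill permit verification 17 days ago vs limit 30 → met
6. condition 'operates a transfer station' holds; manifest records present → met
7. condition 'transports medical waste' holds; pollution liability coverage $925,000 ≥ $875,000 → met
8. spill-response drill 163 days ago vs limit 180 → met
9. vehicle leak inspection 319 days ago vs limit 540 → met
10. weight-scale calibration 708 days ago vs limit 730 → met
11. waste-hauler permit absent → not met
12. driver safety training 34 days ago vs limit 30 → not met
Not met: 2, 3, 11, 12

2, 3, 11, 12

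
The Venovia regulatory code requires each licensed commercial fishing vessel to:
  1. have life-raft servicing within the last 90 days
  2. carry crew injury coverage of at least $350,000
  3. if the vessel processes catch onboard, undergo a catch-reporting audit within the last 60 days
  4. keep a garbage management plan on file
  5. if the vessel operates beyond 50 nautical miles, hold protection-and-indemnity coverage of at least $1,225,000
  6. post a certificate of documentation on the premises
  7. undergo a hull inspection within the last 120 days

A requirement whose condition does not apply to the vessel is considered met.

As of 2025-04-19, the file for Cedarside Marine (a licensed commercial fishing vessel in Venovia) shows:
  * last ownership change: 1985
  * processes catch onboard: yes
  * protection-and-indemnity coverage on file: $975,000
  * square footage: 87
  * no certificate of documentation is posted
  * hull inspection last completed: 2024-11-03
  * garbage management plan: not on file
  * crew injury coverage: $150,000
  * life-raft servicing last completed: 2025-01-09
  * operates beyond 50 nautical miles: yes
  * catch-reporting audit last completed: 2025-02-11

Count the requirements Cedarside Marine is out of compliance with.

7

1. life-raft servicing 100 days ago vs limit 90 → not met
2. crew injury coverage $150,000 < $350,000 → not met
3. condition 'processes catch onboard' holds; catch-reporting audit 67 days ago vs limit 60 → not met
4. garbage management plan absent → not met
5. condition 'operates beyond 50 nautical miles' holds; protection-and-indemnity coverage $975,000 < $1,225,000 → not met
6. certificate of documentation absent → not met
7. hull inspection 167 days ago vs limit 120 → not met
Not met: 7 of 7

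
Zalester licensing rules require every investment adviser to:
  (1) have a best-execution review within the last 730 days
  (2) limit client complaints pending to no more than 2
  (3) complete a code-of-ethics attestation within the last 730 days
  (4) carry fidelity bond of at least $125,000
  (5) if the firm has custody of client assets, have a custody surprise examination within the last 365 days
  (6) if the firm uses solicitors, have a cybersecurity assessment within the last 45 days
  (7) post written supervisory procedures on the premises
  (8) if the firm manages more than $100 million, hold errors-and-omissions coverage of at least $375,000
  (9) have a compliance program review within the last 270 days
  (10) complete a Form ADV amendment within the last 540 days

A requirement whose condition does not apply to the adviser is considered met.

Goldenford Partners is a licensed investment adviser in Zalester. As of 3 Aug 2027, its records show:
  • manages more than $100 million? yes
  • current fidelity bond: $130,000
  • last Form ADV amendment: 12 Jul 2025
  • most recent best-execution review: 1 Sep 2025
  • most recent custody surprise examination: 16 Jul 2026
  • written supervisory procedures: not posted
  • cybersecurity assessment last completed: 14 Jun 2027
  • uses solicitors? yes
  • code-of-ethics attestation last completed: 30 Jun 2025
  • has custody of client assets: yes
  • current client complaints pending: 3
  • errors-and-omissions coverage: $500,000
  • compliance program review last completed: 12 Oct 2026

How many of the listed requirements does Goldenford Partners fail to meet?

7

1. best-execution review 701 days ago vs limit 730 → met
2. client complaints pending 3 > 2 → not met
3. code-of-ethics attestation 764 days ago vs limit 730 → not met
4. fidelity bond $130,000 ≥ $125,000 → met
5. condition 'has custody of client assets' holds; custody surprise examination 383 days ago vs limit 365 → not met
6. condition 'uses solicitors' holds; cybersecurity assessment 50 days ago vs limit 45 → not met
7. written supervisory procedures absent → not met
8. condition 'manages more than $100 million' holds; errors-and-omissions coverage $500,000 ≥ $375,000 → met
9. compliance program review 295 days ago vs limit 270 → not met
10. Form ADV amendment 752 days ago vs limit 540 → not met
Not met: 7 of 10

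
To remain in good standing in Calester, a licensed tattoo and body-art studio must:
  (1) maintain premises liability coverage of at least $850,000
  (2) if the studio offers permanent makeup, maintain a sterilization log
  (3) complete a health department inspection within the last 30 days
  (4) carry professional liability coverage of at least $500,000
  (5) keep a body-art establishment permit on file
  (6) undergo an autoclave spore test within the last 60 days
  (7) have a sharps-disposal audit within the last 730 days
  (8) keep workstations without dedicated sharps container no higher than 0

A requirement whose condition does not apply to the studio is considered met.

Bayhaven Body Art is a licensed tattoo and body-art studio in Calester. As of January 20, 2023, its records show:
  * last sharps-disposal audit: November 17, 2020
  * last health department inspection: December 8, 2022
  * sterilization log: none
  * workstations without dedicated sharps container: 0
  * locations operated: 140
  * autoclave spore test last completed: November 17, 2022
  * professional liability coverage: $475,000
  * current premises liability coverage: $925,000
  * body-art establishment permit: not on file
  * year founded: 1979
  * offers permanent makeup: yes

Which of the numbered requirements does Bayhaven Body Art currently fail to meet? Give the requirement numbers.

1. premises liability coverage $925,000 ≥ $850,000 → met
2. condition 'offers permanent makeup' holds; sterilization log absent → not met
3. health department inspection 43 days ago vs limit 30 → not met
4. professional liability coverage $475,000 < $500,000 → not met
5. body-art establishment permit absent → not met
6. autoclave spore test 64 days ago vs limit 60 → not met
7. sharps-disposal audit 794 days ago vs limit 730 → not met
8. workstations without dedicated sharps container 0 ≤ 0 → met
Not met: 2, 3, 4, 5, 6, 7

2, 3, 4, 5, 6, 7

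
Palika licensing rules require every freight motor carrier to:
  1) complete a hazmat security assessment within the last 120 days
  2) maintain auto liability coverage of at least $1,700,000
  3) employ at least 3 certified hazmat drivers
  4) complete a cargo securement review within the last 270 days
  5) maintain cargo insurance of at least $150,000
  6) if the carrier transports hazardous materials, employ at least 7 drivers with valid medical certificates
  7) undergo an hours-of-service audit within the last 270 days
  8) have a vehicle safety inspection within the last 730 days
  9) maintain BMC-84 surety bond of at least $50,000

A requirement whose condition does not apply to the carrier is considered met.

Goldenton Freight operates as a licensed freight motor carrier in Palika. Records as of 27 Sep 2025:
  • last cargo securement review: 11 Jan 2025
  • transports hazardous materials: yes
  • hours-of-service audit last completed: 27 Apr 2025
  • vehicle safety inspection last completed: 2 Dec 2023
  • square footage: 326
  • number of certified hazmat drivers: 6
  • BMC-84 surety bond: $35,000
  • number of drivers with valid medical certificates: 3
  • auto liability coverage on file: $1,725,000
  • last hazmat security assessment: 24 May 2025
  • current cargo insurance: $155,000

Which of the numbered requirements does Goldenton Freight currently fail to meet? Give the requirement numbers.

1. hazmat security assessment 126 days ago vs limit 120 → not met
2. auto liability coverage $1,725,000 ≥ $1,700,000 → met
3. certified hazmat drivers 6 ≥ 3 → met
4. cargo securement review 259 days ago vs limit 270 → met
5. cargo insurance $155,000 ≥ $150,000 → met
6. condition 'transports hazardous materials' holds; drivers with valid medical certificates 3 < 7 → not met
7. hours-of-service audit 153 days ago vs limit 270 → met
8. vehicle safety inspection 665 days ago vs limit 730 → met
9. BMC-84 surety bond $35,000 < $50,000 → not met
Not met: 1, 6, 9

1, 6, 9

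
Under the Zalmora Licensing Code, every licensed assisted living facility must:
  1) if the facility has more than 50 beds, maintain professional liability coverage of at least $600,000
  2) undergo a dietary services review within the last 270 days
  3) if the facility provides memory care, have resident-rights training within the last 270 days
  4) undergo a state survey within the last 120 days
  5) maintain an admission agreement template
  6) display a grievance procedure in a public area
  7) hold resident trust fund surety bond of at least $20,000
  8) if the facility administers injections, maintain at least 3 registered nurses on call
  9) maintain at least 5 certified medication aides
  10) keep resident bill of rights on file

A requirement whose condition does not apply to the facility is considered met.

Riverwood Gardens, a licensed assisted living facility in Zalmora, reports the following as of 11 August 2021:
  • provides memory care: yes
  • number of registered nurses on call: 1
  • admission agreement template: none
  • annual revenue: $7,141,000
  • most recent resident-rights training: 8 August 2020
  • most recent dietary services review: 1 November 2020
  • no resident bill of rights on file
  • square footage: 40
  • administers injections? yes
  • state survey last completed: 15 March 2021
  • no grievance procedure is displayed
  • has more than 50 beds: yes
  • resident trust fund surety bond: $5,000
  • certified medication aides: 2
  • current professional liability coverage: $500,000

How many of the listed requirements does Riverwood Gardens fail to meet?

10

1. condition 'has more than 50 beds' holds; professional liability coverage $500,000 < $600,000 → not met
2. dietary services review 283 days ago vs limit 270 → not met
3. condition 'provides memory care' holds; resident-rights training 368 days ago vs limit 270 → not met
4. state survey 149 days ago vs limit 120 → not met
5. admission agreement template absent → not met
6. grievance procedure absent → not met
7. resident trust fund surety bond $5,000 < $20,000 → not met
8. condition 'administers injections' holds; registered nurses on call 1 < 3 → not met
9. certified medication aides 2 < 5 → not met
10. resident bill of rights absent → not met
Not met: 10 of 10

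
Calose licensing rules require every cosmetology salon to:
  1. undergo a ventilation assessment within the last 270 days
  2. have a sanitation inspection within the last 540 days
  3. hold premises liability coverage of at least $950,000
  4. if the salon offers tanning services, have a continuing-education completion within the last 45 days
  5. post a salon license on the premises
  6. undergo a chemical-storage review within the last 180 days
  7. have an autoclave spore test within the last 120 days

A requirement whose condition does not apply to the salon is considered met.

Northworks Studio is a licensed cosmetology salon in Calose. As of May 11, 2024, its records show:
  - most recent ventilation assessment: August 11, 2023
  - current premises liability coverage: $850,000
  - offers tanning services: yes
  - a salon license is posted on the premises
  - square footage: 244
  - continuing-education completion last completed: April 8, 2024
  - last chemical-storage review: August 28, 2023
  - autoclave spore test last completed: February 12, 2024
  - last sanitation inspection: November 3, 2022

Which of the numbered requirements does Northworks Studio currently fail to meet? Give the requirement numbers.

1, 2, 3, 6

1. ventilation assessment 274 days ago vs limit 270 → not met
2. sanitation inspection 555 days ago vs limit 540 → not met
3. premises liability coverage $850,000 < $950,000 → not met
4. condition 'offers tanning services' holds; continuing-education completion 33 days ago vs limit 45 → met
5. salon license present → met
6. chemical-storage review 257 days ago vs limit 180 → not met
7. autoclave spore test 89 days ago vs limit 120 → met
Not met: 1, 2, 3, 6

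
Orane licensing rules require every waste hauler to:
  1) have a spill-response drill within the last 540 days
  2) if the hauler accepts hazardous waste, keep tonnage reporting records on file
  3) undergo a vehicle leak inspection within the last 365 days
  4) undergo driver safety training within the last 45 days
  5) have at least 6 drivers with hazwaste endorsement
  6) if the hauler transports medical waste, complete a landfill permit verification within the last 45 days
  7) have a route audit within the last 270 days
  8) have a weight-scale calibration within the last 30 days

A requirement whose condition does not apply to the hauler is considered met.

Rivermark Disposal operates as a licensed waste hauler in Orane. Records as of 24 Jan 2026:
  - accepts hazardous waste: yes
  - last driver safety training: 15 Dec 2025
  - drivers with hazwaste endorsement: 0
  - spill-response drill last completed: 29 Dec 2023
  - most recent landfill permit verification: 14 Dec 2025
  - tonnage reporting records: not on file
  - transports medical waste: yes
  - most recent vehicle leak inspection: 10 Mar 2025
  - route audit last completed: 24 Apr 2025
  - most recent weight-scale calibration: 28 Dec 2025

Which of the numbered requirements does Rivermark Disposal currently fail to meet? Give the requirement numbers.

1. spill-response drill 757 days ago vs limit 540 → not met
2. condition 'accepts hazardous waste' holds; tonnage reporting records absent → not met
3. vehicle leak inspection 320 days ago vs limit 365 → met
4. driver safety training 40 days ago vs limit 45 → met
5. drivers with hazwaste endorsement 0 < 6 → not met
6. condition 'transports medical waste' holds; landfill permit verification 41 days ago vs limit 45 → met
7. route audit 275 days ago vs limit 270 → not met
8. weight-scale calibration 27 days ago vs limit 30 → met
Not met: 1, 2, 5, 7

1, 2, 5, 7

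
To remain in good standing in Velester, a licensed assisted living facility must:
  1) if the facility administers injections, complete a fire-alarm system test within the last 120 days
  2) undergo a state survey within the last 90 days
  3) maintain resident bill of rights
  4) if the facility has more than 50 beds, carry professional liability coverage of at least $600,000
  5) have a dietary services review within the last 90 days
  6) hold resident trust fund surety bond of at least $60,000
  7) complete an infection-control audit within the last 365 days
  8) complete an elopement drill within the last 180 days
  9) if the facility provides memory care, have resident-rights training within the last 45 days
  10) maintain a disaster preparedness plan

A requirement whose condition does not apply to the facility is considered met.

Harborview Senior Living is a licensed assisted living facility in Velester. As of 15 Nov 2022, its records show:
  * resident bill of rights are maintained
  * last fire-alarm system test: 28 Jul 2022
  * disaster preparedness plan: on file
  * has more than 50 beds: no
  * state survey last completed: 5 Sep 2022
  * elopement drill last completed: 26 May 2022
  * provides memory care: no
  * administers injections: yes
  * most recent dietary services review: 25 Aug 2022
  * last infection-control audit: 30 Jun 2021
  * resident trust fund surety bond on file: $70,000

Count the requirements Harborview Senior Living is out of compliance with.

1

1. condition 'administers injections' holds; fire-alarm system test 110 days ago vs limit 120 → met
2. state survey 71 days ago vs limit 90 → met
3. resident bill of rights present → met
4. condition 'has more than 50 beds' does not hold → requirement n/a → met
5. dietary services review 82 days ago vs limit 90 → met
6. resident trust fund surety bond $70,000 ≥ $60,000 → met
7. infection-control audit 503 days ago vs limit 365 → not met
8. elopement drill 173 days ago vs limit 180 → met
9. condition 'provides memory care' does not hold → requirement n/a → met
10. disaster preparedness plan present → met
Not met: 1 of 10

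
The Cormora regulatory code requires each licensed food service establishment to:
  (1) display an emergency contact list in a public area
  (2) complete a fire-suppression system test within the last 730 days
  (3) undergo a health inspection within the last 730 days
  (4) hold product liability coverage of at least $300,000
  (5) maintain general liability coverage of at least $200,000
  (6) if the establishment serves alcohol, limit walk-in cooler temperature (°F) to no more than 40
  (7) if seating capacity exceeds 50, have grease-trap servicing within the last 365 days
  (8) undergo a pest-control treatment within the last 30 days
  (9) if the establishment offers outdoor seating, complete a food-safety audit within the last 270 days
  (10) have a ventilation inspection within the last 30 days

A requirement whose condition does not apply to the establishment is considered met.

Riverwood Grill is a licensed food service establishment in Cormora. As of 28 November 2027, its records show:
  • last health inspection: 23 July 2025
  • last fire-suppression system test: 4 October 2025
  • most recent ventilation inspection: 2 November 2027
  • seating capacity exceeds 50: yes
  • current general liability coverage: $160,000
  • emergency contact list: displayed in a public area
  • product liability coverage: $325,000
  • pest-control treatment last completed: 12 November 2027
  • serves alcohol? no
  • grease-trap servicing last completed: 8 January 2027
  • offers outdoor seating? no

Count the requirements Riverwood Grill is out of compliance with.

3

1. emergency contact list present → met
2. fire-suppression system test 785 days ago vs limit 730 → not met
3. health inspection 858 days ago vs limit 730 → not met
4. product liability coverage $325,000 ≥ $300,000 → met
5. general liability coverage $160,000 < $200,000 → not met
6. condition 'serves alcohol' does not hold → requirement n/a → met
7. condition 'seating capacity exceeds 50' holds; grease-trap servicing 324 days ago vs limit 365 → met
8. pest-control treatment 16 days ago vs limit 30 → met
9. condition 'offers outdoor seating' does not hold → requirement n/a → met
10. ventilation inspection 26 days ago vs limit 30 → met
Not met: 3 of 10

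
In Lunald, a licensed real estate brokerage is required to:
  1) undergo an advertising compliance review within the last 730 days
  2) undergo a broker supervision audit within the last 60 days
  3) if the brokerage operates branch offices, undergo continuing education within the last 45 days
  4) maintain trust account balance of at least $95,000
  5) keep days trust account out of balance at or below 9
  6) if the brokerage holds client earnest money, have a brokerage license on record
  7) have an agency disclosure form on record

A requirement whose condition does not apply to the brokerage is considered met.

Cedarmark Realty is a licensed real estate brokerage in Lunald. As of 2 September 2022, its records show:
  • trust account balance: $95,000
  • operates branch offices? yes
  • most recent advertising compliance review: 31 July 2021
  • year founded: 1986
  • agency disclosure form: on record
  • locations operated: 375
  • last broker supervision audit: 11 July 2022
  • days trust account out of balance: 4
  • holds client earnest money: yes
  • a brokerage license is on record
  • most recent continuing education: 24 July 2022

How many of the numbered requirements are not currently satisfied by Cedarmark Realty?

1. advertising compliance review 398 days ago vs limit 730 → met
2. broker supervision audit 53 days ago vs limit 60 → met
3. condition 'operates branch offices' holds; continuing education 40 days ago vs limit 45 → met
4. trust account balance $95,000 ≥ $95,000 → met
5. days trust account out of balance 4 ≤ 9 → met
6. condition 'holds client earnest money' holds; brokerage license present → met
7. agency disclosure form present → met
Not met: 0 of 7

0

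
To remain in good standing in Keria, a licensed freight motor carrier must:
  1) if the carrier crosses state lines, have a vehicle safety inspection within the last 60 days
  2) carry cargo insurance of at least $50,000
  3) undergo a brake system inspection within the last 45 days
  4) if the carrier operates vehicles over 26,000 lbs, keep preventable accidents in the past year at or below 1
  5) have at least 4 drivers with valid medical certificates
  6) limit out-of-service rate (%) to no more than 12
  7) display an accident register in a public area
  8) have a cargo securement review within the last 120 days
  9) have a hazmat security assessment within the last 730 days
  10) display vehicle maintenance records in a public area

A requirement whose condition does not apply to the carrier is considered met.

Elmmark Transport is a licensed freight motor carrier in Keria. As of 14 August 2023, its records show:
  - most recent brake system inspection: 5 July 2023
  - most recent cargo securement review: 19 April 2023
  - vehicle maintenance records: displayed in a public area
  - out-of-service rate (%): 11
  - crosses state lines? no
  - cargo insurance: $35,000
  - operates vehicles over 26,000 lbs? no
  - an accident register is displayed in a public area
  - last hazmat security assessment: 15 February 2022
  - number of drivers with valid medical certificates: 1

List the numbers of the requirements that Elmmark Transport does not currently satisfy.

2, 5

1. condition 'crosses state lines' does not hold → requirement n/a → met
2. cargo insurance $35,000 < $50,000 → not met
3. brake system inspection 40 days ago vs limit 45 → met
4. condition 'operates vehicles over 26,000 lbs' does not hold → requirement n/a → met
5. drivers with valid medical certificates 1 < 4 → not met
6. out-of-service rate (%) 11 ≤ 12 → met
7. accident register present → met
8. cargo securement review 117 days ago vs limit 120 → met
9. hazmat security assessment 545 days ago vs limit 730 → met
10. vehicle maintenance records present → met
Not met: 2, 5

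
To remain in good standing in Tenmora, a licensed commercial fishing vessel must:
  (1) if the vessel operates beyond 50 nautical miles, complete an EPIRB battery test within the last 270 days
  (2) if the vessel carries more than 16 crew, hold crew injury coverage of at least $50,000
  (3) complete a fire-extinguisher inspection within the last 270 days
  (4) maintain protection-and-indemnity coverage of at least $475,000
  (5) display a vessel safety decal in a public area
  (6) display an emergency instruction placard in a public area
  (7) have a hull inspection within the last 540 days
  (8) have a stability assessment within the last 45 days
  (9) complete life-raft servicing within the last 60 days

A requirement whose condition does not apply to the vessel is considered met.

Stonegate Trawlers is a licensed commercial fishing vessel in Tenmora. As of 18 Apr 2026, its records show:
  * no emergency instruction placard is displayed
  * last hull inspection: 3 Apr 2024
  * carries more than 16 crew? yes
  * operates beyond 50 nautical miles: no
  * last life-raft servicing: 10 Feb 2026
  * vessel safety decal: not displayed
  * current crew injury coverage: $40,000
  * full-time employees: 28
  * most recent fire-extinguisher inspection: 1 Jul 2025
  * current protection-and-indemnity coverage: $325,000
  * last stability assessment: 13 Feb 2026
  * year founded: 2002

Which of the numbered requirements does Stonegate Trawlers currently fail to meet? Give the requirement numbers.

1. condition 'operates beyond 50 nautical miles' does not hold → requirement n/a → met
2. condition 'carries more than 16 crew' holds; crew injury coverage $40,000 < $50,000 → not met
3. fire-extinguisher inspection 291 days ago vs limit 270 → not met
4. protection-and-indemnity coverage $325,000 < $475,000 → not met
5. vessel safety decal absent → not met
6. emergency instruction placard absent → not met
7. hull inspection 745 days ago vs limit 540 → not met
8. stability assessment 64 days ago vs limit 45 → not met
9. life-raft servicing 67 days ago vs limit 60 → not met
Not met: 2, 3, 4, 5, 6, 7, 8, 9

2, 3, 4, 5, 6, 7, 8, 9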